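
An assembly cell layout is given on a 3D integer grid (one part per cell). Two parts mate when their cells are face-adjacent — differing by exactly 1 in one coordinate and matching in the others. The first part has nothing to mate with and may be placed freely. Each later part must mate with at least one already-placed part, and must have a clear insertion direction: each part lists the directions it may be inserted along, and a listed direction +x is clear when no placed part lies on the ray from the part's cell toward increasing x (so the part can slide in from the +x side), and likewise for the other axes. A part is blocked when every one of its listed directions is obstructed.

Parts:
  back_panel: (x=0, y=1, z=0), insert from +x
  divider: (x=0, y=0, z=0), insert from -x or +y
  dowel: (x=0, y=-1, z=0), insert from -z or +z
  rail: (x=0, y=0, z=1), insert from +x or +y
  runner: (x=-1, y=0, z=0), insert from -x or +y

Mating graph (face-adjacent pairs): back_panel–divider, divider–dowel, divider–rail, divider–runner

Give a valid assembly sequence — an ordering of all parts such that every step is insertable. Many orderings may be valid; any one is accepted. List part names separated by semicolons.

1. runner@(-1, 0, 0) [-x clear] — {runner}
2. divider@(0, 0, 0) [+y clear] — {divider, runner}
3. rail@(0, 0, 1) [+x clear] — {divider, rail, runner}
4. dowel@(0, -1, 0) [-z clear] — {divider, dowel, rail, runner}
5. back_panel@(0, 1, 0) [+x clear] — {back_panel, divider, dowel, rail, runner}

runner; divider; rail; dowel; back_panel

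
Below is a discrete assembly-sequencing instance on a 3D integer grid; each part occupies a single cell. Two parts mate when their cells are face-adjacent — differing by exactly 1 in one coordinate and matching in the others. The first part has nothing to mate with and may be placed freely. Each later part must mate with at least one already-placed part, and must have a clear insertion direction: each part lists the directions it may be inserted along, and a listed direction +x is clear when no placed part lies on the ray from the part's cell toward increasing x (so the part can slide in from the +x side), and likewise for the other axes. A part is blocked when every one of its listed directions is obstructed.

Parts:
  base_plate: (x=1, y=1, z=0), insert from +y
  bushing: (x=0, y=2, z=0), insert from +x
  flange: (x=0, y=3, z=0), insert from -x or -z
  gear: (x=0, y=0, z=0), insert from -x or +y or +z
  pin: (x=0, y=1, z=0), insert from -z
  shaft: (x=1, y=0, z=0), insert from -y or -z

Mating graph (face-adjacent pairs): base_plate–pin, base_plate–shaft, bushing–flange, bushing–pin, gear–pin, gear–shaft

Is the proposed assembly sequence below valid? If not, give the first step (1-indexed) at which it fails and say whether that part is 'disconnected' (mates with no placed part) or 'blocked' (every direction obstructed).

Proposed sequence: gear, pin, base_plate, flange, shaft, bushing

Invalid at step 4 (disconnected)

1. gear@(0, 0, 0) [-x clear] — {gear}
2. pin@(0, 1, 0) [-z clear] — {gear, pin}
3. base_plate@(1, 1, 0) [+y clear] — {base_plate, gear, pin}
4. flange@(0, 3, 0) — no placed neighbour ⇒ disconnected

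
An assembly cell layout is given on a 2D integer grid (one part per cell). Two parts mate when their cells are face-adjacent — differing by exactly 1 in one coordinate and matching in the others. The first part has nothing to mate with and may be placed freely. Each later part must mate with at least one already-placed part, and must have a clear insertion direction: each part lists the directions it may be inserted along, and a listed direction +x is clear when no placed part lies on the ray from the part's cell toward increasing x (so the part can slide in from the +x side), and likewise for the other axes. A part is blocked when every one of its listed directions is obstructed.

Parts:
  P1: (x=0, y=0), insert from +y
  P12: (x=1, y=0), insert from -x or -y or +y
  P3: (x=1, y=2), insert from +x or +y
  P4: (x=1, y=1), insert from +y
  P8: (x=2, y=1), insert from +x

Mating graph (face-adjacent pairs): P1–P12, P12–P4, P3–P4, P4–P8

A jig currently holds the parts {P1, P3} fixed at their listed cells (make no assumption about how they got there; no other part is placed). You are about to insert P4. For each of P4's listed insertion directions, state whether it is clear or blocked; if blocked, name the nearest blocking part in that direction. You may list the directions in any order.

+y: blocked by P3

+y: nearest on ray is P3@(1, 2) ⇒ blocked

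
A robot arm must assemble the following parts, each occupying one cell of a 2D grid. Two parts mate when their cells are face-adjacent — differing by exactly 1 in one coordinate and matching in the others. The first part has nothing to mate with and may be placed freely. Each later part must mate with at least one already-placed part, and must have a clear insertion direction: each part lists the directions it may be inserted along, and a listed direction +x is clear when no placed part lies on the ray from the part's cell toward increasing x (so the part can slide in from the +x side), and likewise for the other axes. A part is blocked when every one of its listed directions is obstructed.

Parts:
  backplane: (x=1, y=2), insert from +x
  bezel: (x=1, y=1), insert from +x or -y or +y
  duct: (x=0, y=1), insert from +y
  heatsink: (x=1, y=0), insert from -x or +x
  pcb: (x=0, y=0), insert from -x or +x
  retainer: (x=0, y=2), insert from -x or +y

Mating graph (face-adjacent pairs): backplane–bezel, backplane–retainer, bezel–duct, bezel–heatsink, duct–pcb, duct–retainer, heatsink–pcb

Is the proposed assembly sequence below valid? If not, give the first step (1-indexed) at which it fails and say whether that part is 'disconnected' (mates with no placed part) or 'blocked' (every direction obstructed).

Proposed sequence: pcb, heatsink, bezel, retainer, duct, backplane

1. pcb@(0, 0) [-x clear] — {pcb}
2. heatsink@(1, 0) [+x clear] — {heatsink, pcb}
3. bezel@(1, 1) [+x clear] — {bezel, heatsink, pcb}
4. retainer@(0, 2) — no placed neighbour ⇒ disconnected

Invalid at step 4 (disconnected)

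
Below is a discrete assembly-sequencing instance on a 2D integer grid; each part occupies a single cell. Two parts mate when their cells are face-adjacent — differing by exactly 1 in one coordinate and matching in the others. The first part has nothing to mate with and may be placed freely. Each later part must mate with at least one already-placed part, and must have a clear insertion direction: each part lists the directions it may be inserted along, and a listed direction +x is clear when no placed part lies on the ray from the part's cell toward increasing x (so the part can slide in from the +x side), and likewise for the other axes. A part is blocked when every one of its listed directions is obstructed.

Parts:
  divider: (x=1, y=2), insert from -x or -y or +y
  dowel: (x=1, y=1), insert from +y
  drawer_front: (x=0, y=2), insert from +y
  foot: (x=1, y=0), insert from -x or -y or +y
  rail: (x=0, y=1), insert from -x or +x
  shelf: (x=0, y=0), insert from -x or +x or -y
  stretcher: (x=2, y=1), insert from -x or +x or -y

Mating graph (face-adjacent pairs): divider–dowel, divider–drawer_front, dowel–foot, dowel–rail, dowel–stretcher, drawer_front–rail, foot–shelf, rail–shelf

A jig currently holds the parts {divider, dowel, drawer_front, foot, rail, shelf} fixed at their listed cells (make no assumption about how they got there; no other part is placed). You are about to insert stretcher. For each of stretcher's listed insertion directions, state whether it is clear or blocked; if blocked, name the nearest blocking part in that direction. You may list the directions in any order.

+x: clear; -x: blocked by dowel; -y: clear

-x: nearest on ray is dowel@(1, 1) ⇒ blocked
+x: ray from stretcher(2, 1) has no placed part ⇒ clear
-y: ray from stretcher(2, 1) has no placed part ⇒ clear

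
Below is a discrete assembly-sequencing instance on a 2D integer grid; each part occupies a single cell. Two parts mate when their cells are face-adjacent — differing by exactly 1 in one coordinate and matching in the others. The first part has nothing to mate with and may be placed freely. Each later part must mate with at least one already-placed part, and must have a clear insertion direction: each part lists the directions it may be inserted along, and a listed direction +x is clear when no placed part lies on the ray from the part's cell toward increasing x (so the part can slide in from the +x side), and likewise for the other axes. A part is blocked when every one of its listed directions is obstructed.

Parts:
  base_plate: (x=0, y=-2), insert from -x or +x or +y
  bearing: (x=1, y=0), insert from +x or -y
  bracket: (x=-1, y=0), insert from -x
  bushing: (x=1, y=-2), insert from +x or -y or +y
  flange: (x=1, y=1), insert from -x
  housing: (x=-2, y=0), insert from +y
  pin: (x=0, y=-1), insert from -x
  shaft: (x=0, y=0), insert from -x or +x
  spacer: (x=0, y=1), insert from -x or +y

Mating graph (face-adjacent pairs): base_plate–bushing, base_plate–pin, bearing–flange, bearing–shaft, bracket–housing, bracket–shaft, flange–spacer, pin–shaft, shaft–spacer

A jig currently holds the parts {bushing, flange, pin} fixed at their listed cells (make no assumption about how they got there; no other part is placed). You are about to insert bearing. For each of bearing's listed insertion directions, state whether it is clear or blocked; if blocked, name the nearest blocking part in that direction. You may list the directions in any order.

+x: ray from bearing(1, 0) has no placed part ⇒ clear
-y: nearest on ray is bushing@(1, -2) ⇒ blocked

+x: clear; -y: blocked by bushing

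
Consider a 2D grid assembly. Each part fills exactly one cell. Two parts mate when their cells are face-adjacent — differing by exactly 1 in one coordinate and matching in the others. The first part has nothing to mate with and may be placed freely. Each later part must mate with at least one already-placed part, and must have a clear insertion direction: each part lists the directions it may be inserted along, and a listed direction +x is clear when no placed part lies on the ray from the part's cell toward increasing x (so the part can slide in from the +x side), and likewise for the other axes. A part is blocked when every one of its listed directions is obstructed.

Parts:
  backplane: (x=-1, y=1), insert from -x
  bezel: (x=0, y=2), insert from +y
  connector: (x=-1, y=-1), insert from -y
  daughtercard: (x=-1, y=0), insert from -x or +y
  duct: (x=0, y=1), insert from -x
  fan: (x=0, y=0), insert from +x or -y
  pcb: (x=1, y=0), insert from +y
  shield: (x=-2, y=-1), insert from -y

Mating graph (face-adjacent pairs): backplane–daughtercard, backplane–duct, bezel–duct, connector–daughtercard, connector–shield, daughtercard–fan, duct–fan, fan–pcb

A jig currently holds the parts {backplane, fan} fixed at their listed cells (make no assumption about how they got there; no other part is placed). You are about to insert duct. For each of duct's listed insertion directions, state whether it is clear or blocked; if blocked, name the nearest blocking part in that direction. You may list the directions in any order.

-x: nearest on ray is backplane@(-1, 1) ⇒ blocked

-x: blocked by backplane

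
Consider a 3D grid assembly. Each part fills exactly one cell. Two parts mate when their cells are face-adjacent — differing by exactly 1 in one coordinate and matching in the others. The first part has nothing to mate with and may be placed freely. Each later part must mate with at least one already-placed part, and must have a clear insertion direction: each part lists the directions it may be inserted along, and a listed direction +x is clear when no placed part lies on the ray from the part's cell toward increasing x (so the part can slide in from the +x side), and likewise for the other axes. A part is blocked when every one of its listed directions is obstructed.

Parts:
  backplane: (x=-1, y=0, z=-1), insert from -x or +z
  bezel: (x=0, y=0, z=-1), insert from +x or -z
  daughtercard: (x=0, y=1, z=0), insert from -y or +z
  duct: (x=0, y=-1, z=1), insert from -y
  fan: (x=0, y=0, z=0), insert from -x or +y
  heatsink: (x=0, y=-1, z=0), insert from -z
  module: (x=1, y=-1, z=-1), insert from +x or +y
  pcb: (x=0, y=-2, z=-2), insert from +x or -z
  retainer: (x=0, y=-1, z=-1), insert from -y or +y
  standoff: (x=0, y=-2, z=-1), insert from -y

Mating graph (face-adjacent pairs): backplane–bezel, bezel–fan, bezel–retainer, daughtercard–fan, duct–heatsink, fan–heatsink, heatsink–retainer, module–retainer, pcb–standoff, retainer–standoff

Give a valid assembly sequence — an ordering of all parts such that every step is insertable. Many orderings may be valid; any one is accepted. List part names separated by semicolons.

1. daughtercard@(0, 1, 0) [-y clear] — {daughtercard}
2. fan@(0, 0, 0) [-x clear] — {daughtercard, fan}
3. heatsink@(0, -1, 0) [-z clear] — {daughtercard, fan, heatsink}
4. retainer@(0, -1, -1) [-y clear] — {daughtercard, fan, heatsink, retainer}
5. module@(1, -1, -1) [+x clear] — {daughtercard, fan, heatsink, module, retainer}
6. standoff@(0, -2, -1) [-y clear] — {daughtercard, fan, heatsink, module, retainer, standoff}
7. bezel@(0, 0, -1) [+x clear] — {bezel, daughtercard, fan, heatsink, module, retainer, standoff}
8. backplane@(-1, 0, -1) [-x clear] — {backplane, bezel, daughtercard, fan, heatsink, module, retainer, standoff}
9. duct@(0, -1, 1) [-y clear] — {backplane, bezel, daughtercard, duct, fan, heatsink, module, retainer, standoff}
10. pcb@(0, -2, -2) [+x clear] — {backplane, bezel, daughtercard, duct, fan, heatsink, module, pcb, retainer, standoff}

daughtercard; fan; heatsink; retainer; module; standoff; bezel; backplane; duct; pcb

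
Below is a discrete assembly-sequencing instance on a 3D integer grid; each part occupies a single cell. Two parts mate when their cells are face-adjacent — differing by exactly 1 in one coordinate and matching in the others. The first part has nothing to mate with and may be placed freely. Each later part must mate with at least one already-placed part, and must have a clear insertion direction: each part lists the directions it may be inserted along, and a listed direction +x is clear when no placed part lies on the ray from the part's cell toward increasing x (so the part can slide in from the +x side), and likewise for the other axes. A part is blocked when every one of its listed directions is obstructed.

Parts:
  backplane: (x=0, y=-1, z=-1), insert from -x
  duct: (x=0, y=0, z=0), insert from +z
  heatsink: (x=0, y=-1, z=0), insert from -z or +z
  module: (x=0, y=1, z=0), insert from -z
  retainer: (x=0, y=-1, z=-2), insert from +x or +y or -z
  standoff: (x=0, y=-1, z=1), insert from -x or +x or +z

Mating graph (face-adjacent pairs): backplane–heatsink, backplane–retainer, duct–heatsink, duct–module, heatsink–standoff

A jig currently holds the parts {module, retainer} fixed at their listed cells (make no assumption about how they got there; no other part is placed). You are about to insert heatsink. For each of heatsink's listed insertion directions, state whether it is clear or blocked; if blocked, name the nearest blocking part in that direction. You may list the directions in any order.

+z: clear; -z: blocked by retainer

-z: nearest on ray is retainer@(0, -1, -2) ⇒ blocked
+z: ray from heatsink(0, -1, 0) has no placed part ⇒ clear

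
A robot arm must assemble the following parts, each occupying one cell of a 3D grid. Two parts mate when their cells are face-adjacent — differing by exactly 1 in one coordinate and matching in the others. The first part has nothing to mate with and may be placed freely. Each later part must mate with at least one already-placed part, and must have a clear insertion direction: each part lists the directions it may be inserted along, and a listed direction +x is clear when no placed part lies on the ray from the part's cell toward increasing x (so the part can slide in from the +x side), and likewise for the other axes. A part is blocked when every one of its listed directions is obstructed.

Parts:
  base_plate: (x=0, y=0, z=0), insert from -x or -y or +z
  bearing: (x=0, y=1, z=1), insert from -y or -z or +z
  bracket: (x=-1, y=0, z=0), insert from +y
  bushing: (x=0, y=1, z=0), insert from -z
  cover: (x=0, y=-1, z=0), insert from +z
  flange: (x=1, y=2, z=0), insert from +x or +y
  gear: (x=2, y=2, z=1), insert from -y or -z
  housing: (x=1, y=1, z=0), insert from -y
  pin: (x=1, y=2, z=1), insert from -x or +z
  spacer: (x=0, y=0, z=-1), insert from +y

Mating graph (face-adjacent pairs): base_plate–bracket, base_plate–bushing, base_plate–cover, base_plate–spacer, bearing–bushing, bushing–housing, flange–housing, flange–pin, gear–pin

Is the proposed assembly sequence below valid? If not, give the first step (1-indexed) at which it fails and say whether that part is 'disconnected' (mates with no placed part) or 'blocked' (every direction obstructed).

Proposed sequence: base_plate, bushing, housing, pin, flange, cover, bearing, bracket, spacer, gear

1. base_plate@(0, 0, 0) [-x clear] — {base_plate}
2. bushing@(0, 1, 0) [-z clear] — {base_plate, bushing}
3. housing@(1, 1, 0) [-y clear] — {base_plate, bushing, housing}
4. pin@(1, 2, 1) — no placed neighbour ⇒ disconnected

Invalid at step 4 (disconnected)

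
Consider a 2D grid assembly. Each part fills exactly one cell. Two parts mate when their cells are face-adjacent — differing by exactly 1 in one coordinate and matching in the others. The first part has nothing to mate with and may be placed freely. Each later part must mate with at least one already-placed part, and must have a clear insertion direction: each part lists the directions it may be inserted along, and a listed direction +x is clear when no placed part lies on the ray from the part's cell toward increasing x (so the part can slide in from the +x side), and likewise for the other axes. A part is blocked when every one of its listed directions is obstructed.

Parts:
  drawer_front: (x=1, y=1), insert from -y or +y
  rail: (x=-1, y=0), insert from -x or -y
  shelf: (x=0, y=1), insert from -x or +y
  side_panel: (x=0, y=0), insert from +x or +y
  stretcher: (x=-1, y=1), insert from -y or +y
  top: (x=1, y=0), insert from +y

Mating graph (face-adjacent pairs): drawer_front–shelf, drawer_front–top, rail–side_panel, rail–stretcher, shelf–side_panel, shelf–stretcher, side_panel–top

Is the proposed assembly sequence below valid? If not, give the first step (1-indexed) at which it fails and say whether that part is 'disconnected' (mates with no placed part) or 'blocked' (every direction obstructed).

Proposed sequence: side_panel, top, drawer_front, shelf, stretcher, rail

1. side_panel@(0, 0) [+x clear] — {side_panel}
2. top@(1, 0) [+y clear] — {side_panel, top}
3. drawer_front@(1, 1) [+y clear] — {drawer_front, side_panel, top}
4. shelf@(0, 1) [-x clear] — {drawer_front, shelf, side_panel, top}
5. stretcher@(-1, 1) [-y clear] — {drawer_front, shelf, side_panel, stretcher, top}
6. rail@(-1, 0) [-x clear] — {drawer_front, rail, shelf, side_panel, stretcher, top}

Valid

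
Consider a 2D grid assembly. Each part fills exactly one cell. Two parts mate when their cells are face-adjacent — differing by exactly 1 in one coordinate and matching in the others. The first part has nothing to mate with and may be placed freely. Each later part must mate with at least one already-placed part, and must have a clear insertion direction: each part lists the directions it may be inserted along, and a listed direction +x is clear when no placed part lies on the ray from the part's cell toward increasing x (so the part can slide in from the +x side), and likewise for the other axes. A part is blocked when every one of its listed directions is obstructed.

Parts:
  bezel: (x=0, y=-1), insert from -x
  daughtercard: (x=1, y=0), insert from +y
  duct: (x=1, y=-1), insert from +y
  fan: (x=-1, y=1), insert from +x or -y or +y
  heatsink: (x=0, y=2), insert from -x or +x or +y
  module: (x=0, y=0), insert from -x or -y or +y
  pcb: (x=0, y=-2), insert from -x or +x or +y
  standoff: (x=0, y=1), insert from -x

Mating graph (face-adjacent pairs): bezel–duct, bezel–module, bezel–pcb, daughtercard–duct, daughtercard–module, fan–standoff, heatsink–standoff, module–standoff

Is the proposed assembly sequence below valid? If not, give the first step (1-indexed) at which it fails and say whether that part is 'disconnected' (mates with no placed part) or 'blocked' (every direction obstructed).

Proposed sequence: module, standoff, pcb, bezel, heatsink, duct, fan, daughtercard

Invalid at step 3 (disconnected)

1. module@(0, 0) [-x clear] — {module}
2. standoff@(0, 1) [-x clear] — {module, standoff}
3. pcb@(0, -2) — no placed neighbour ⇒ disconnected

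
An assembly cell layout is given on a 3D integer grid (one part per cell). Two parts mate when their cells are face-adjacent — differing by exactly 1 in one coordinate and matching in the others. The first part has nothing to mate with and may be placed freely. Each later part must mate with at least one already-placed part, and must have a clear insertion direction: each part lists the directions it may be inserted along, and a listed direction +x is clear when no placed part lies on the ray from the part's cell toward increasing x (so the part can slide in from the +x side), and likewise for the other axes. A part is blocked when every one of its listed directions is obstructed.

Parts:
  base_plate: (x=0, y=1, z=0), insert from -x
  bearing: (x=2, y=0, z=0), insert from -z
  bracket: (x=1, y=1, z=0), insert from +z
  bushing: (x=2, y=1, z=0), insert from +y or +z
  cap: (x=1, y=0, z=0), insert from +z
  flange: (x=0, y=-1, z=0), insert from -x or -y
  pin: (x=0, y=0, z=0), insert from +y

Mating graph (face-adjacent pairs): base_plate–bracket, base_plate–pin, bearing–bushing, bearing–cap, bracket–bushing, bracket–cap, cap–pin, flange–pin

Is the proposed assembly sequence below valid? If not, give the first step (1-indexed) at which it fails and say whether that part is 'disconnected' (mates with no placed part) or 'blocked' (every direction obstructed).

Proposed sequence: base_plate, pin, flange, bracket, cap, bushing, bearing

1. base_plate@(0, 1, 0) [-x clear] — {base_plate}
2. pin@(0, 0, 0) — +y all obstructed ⇒ blocked

Invalid at step 2 (blocked)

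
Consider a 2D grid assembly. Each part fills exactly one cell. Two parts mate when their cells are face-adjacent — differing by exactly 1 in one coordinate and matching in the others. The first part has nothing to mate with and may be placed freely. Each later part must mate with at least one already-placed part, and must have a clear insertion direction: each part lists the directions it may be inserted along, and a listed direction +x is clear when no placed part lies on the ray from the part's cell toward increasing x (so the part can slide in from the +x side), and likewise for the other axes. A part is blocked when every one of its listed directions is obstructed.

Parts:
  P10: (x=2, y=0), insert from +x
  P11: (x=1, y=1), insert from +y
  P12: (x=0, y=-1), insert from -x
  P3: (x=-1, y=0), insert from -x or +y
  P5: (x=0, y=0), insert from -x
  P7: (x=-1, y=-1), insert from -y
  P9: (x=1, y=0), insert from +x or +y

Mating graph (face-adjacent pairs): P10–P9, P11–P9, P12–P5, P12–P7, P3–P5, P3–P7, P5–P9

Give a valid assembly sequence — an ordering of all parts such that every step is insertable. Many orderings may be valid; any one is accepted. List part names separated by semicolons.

P12; P5; P9; P10; P3; P11; P7

1. P12@(0, -1) [-x clear] — {P12}
2. P5@(0, 0) [-x clear] — {P12, P5}
3. P9@(1, 0) [+x clear] — {P12, P5, P9}
4. P10@(2, 0) [+x clear] — {P10, P12, P5, P9}
5. P3@(-1, 0) [-x clear] — {P10, P12, P3, P5, P9}
6. P11@(1, 1) [+y clear] — {P10, P11, P12, P3, P5, P9}
7. P7@(-1, -1) [-y clear] — {P10, P11, P12, P3, P5, P7, P9}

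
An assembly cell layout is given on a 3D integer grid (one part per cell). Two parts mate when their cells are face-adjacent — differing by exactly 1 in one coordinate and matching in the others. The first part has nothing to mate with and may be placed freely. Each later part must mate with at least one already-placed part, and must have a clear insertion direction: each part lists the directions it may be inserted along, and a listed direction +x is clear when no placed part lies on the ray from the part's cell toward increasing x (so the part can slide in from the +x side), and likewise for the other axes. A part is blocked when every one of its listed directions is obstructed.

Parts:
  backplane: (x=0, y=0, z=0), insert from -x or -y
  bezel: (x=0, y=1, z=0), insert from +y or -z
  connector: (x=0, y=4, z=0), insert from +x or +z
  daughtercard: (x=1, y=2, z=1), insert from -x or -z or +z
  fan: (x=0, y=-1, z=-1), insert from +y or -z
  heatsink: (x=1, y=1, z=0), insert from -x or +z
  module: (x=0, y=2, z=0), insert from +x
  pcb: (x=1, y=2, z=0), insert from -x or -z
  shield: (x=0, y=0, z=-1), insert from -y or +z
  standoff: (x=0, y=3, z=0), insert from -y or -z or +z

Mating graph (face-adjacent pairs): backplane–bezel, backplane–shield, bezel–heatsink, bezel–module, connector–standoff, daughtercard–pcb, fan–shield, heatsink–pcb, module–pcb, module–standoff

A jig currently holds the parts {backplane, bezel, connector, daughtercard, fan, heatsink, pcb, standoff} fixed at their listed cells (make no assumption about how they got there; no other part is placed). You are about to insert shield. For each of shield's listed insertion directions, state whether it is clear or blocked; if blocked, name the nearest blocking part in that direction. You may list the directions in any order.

-y: nearest on ray is fan@(0, -1, -1) ⇒ blocked
+z: nearest on ray is backplane@(0, 0, 0) ⇒ blocked

+z: blocked by backplane; -y: blocked by fan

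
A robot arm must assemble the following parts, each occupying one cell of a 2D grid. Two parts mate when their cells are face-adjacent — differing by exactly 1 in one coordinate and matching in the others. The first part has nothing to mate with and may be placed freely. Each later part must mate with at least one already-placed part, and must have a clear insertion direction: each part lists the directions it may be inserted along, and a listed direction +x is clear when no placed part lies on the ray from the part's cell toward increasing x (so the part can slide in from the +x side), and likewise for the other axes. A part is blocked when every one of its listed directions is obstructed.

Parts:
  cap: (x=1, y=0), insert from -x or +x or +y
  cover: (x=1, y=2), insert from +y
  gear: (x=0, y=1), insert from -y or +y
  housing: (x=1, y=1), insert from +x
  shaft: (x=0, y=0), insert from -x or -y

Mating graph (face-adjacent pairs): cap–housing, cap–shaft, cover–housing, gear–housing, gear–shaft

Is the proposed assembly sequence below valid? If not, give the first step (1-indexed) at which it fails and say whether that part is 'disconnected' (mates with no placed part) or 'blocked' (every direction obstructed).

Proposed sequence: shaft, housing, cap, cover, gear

Invalid at step 2 (disconnected)

1. shaft@(0, 0) [-x clear] — {shaft}
2. housing@(1, 1) — no placed neighbour ⇒ disconnected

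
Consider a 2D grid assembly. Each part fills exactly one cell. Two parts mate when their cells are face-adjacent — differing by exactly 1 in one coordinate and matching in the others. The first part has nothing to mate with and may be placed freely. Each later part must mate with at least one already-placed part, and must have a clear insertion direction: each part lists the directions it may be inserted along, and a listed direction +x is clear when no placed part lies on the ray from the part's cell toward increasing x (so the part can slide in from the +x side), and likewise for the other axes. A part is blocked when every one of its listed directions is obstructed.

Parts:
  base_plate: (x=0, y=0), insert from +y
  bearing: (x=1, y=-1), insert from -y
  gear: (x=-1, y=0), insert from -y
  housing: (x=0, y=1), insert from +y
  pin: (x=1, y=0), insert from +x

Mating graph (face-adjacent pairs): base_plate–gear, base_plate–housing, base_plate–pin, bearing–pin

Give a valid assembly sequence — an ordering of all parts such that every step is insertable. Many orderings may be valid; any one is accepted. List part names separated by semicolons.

gear; base_plate; housing; pin; bearing

1. gear@(-1, 0) [-y clear] — {gear}
2. base_plate@(0, 0) [+y clear] — {base_plate, gear}
3. housing@(0, 1) [+y clear] — {base_plate, gear, housing}
4. pin@(1, 0) [+x clear] — {base_plate, gear, housing, pin}
5. bearing@(1, -1) [-y clear] — {base_plate, bearing, gear, housing, pin}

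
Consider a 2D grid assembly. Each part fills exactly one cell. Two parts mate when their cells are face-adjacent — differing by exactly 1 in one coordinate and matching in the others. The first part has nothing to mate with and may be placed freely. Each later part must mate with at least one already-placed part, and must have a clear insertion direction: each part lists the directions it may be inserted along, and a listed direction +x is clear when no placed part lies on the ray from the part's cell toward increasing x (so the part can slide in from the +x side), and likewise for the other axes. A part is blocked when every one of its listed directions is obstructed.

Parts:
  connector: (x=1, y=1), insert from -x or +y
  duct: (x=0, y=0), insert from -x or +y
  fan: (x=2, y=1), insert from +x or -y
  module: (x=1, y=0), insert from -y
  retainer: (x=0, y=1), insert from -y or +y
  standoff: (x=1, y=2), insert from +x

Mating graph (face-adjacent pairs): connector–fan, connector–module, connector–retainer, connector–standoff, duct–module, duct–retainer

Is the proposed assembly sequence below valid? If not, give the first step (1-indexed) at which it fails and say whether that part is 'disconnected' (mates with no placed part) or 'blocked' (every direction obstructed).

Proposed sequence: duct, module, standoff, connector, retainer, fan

1. duct@(0, 0) [-x clear] — {duct}
2. module@(1, 0) [-y clear] — {duct, module}
3. standoff@(1, 2) — no placed neighbour ⇒ disconnected

Invalid at step 3 (disconnected)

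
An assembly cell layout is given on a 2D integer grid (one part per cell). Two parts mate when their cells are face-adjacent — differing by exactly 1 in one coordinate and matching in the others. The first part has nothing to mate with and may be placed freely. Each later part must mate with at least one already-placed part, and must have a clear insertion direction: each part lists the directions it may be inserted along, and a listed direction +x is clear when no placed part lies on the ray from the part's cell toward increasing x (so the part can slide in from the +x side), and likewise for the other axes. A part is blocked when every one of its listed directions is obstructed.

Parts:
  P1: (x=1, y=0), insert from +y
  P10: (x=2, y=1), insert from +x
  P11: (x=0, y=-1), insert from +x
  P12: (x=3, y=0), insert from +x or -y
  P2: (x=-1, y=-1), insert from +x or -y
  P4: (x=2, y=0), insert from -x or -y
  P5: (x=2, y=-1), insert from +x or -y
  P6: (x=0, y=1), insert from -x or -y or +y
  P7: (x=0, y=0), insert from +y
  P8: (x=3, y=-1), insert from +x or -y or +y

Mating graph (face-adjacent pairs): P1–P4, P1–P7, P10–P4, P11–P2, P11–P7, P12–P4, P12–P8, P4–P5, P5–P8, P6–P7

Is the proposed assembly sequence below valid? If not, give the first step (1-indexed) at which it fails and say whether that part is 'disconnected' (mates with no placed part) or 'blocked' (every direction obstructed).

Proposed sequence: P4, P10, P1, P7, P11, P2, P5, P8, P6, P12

1. P4@(2, 0) [-x clear] — {P4}
2. P10@(2, 1) [+x clear] — {P10, P4}
3. P1@(1, 0) [+y clear] — {P1, P10, P4}
4. P7@(0, 0) [+y clear] — {P1, P10, P4, P7}
5. P11@(0, -1) [+x clear] — {P1, P10, P11, P4, P7}
6. P2@(-1, -1) [-y clear] — {P1, P10, P11, P2, P4, P7}
7. P5@(2, -1) [+x clear] — {P1, P10, P11, P2, P4, P5, P7}
8. P8@(3, -1) [+x clear] — {P1, P10, P11, P2, P4, P5, P7, P8}
9. P6@(0, 1) [-x clear] — {P1, P10, P11, P2, P4, P5, P6, P7, P8}
10. P12@(3, 0) [+x clear] — {P1, P10, P11, P12, P2, P4, P5, P6, P7, P8}

Valid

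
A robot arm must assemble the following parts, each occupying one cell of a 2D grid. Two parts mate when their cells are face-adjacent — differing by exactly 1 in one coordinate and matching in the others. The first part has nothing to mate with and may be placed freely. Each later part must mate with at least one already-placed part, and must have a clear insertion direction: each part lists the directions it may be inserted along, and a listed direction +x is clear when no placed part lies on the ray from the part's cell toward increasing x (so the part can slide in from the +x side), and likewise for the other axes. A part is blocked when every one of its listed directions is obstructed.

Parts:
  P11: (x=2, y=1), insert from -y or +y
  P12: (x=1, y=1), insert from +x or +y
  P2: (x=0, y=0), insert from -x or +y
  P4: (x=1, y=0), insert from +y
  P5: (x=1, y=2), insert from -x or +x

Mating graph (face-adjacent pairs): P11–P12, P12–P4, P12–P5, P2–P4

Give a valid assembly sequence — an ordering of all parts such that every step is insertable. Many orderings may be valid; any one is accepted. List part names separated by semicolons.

1. P2@(0, 0) [-x clear] — {P2}
2. P4@(1, 0) [+y clear] — {P2, P4}
3. P12@(1, 1) [+x clear] — {P12, P2, P4}
4. P5@(1, 2) [-x clear] — {P12, P2, P4, P5}
5. P11@(2, 1) [-y clear] — {P11, P12, P2, P4, P5}

P2; P4; P12; P5; P11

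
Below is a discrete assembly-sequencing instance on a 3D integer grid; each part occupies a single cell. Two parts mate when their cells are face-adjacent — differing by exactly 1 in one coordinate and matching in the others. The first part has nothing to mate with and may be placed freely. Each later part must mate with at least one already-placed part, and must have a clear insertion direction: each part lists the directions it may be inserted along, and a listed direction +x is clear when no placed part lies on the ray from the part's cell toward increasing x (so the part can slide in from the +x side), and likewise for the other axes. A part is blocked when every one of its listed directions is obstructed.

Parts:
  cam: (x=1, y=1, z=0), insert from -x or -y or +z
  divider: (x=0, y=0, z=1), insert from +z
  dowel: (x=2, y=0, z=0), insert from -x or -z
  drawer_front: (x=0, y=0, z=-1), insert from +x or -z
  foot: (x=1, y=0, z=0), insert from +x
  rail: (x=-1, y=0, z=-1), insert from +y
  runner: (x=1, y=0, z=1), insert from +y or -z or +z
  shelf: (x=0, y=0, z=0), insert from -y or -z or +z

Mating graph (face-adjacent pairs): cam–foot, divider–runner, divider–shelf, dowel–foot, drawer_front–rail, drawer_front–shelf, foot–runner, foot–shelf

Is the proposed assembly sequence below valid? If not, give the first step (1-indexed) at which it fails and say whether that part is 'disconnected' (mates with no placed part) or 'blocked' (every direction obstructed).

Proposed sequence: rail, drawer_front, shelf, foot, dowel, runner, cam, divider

Valid

1. rail@(-1, 0, -1) [+y clear] — {rail}
2. drawer_front@(0, 0, -1) [+x clear] — {drawer_front, rail}
3. shelf@(0, 0, 0) [-y clear] — {drawer_front, rail, shelf}
4. foot@(1, 0, 0) [+x clear] — {drawer_front, foot, rail, shelf}
5. dowel@(2, 0, 0) [-z clear] — {dowel, drawer_front, foot, rail, shelf}
6. runner@(1, 0, 1) [+y clear] — {dowel, drawer_front, foot, rail, runner, shelf}
7. cam@(1, 1, 0) [-x clear] — {cam, dowel, drawer_front, foot, rail, runner, shelf}
8. divider@(0, 0, 1) [+z clear] — {cam, divider, dowel, drawer_front, foot, rail, runner, shelf}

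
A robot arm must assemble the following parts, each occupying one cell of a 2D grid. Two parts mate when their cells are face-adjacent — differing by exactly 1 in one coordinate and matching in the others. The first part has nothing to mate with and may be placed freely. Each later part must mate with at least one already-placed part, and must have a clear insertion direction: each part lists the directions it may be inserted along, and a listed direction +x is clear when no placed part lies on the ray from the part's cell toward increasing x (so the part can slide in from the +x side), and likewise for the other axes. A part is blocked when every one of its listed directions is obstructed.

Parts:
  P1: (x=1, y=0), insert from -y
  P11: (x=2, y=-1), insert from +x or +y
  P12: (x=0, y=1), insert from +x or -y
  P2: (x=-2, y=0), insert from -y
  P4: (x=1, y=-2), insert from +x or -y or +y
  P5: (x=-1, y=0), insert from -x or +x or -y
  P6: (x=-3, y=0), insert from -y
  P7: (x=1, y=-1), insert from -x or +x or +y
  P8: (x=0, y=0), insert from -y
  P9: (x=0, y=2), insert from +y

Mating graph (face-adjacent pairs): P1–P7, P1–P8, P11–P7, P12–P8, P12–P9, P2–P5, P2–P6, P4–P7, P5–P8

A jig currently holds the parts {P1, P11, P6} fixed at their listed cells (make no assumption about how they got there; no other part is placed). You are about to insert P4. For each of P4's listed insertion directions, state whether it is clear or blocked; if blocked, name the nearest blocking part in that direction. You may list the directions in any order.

+x: clear; +y: blocked by P1; -y: clear

+x: ray from P4(1, -2) has no placed part ⇒ clear
-y: ray from P4(1, -2) has no placed part ⇒ clear
+y: nearest on ray is P1@(1, 0) ⇒ blocked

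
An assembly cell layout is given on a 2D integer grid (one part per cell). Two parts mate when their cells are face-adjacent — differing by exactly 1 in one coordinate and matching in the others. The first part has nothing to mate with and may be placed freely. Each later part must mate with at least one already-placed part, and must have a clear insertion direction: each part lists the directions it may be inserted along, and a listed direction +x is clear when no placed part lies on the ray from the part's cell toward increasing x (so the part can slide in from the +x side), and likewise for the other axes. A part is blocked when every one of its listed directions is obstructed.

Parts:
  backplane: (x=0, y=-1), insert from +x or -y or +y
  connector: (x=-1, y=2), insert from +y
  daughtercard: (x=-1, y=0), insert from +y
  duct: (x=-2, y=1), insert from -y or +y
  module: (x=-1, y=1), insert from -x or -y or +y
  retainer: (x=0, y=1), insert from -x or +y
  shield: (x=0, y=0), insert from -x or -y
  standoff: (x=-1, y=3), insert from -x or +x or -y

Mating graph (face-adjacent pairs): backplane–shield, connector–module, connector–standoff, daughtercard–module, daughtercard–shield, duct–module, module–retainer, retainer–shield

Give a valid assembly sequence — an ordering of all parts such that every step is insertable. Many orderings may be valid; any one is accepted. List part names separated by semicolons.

backplane; shield; daughtercard; module; connector; duct; standoff; retainer

1. backplane@(0, -1) [+x clear] — {backplane}
2. shield@(0, 0) [-x clear] — {backplane, shield}
3. daughtercard@(-1, 0) [+y clear] — {backplane, daughtercard, shield}
4. module@(-1, 1) [-x clear] — {backplane, daughtercard, module, shield}
5. connector@(-1, 2) [+y clear] — {backplane, connector, daughtercard, module, shield}
6. duct@(-2, 1) [-y clear] — {backplane, connector, daughtercard, duct, module, shield}
7. standoff@(-1, 3) [-x clear] — {backplane, connector, daughtercard, duct, module, shield, standoff}
8. retainer@(0, 1) [+y clear] — {backplane, connector, daughtercard, duct, module, retainer, shield, standoff}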